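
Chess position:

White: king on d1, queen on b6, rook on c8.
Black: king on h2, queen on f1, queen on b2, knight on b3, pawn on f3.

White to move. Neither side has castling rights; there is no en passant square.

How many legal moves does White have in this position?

White to move; king on d1.
In check: yes, from the black queen on f1.
Legal moves: none.
Count: 0.

0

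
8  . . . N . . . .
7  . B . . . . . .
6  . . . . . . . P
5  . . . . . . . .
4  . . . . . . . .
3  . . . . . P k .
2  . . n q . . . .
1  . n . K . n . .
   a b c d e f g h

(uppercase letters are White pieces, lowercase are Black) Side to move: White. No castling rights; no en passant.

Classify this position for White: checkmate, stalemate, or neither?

checkmate

White to move; white king on d1.
In check: yes, from the black queen on d2.
King squares — c1: attacked by Qd2; e1: attacked by Nc2; c2: attacked by Qd2; d2: attacked by Nb1; e2: attacked by Qd2.
Legal moves for White: none.
In check with no legal moves → checkmate.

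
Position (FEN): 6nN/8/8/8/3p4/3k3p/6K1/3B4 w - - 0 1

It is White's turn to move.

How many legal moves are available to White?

8

White to move; king on g2.
In check: yes, from the black pawn on h3.
Legal moves: Kxh3, Kg3, Kf3, Kh2, Kf2, Kh1, Kg1, Kf1.
Count: 8.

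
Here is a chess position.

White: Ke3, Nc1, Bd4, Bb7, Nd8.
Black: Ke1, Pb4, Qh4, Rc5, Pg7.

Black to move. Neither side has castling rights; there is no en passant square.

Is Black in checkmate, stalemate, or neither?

neither

Black to move; black king on e1.
In check: no.
Legal moves for Black include: Rc8, Rc7, Rc6, Rh5, Rg5, Rf5, Re5+, Rd5, Rb5, Ra5, Rc4, Rc3+, Rc2, Rxc1, Qh8, Qxd8, Qh7, Qe7+, ... (list truncated; more exist).
Black has legal moves and is not in check → neither.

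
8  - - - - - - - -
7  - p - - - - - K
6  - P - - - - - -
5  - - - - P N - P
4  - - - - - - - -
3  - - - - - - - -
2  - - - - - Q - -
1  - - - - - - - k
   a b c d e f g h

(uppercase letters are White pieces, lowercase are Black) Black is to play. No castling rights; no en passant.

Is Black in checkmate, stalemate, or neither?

Black to move; black king on h1.
In check: no.
King squares — g1: attacked by Qf2; g2: attacked by Qf2; h2: attacked by Qf2.
Legal moves for Black: none.
Not in check and no legal moves → stalemate.

stalemate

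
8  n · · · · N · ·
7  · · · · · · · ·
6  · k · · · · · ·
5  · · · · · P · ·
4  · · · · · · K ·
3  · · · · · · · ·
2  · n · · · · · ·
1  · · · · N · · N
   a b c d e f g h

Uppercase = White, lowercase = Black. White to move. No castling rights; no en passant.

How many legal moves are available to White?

White to move; king on g4.
In check: no.
Legal moves: Nh7, Nd7+, Ng6, Ne6, Kh5, Kg5, Kh4, Kf4, Kh3, Kg3, Kf3, Ng3, Nf2, Nf3, Nd3, Ng2, Nc2, f6.
Count: 18.

18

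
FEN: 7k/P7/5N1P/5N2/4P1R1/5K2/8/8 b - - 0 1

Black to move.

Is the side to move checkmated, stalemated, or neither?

stalemate

Black to move; black king on h8.
In check: no.
King squares — g7: attacked by Rg4; h7: attacked by Nf6; g8: attacked by Rg4.
Legal moves for Black: none.
Not in check and no legal moves → stalemate.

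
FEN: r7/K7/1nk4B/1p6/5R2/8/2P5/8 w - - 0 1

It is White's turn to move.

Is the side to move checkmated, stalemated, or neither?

White to move; white king on a7.
In check: yes, from the black rook on a8.
King squares — a6: attacked by Ra8; b6: attacked by Kc6; b7: attacked by Kc6; a8: attacked by Nb6; b8: attacked by Ra8.
Legal moves for White: none.
In check with no legal moves → checkmate.

checkmate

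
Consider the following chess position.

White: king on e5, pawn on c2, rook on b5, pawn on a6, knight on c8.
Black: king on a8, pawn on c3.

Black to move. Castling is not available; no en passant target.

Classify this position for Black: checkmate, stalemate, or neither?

Black to move; black king on a8.
In check: no.
King squares — a7: attacked by Nc8; b7: attacked by Rb5; b8: attacked by Rb5.
Legal moves for Black: none.
Not in check and no legal moves → stalemate.

stalemate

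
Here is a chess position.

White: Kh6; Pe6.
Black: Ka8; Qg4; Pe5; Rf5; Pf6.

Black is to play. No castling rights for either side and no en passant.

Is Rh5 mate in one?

yes

After Rh5: white king on h6; in check: yes, from the black rook on h5.
King squares — g5: attacked by Qg4; h5: attacked by Qg4; g6: attacked by Qg4; g7: attacked by Qg4; h7: attacked by Rh5.
White has no legal moves → checkmate.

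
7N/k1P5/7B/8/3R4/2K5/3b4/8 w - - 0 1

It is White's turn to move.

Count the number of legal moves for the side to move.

White to move; king on c3.
In check: yes, from the black bishop on d2.
Legal moves: Kc4, Kd3, Kb3, Kxd2, Kc2, Kb2, Bxd2, Rxd2.
Count: 8.

8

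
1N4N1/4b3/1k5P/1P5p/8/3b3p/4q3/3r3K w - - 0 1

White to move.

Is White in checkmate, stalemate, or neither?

White to move; white king on h1.
In check: yes, from the black rook on d1.
King squares — g1: attacked by Rd1; g2: attacked by Qe2; h2: attacked by Qe2.
Legal moves for White: none.
In check with no legal moves → checkmate.

checkmate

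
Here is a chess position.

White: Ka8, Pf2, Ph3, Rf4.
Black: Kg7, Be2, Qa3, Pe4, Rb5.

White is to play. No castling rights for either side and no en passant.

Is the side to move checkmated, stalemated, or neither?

checkmate

White to move; white king on a8.
In check: yes, from the black queen on a3.
King squares — a7: attacked by Qa3; b7: attacked by Rb5; b8: attacked by Rb5.
Legal moves for White: none.
In check with no legal moves → checkmate.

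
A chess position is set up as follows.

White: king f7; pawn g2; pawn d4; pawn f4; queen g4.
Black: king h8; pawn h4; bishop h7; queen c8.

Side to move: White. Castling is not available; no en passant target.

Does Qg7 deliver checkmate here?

After Qg7: black king on h8; in check: yes, from the white queen on g7.
King squares — g7: attacked by Kf7; h7: own bishop; g8: attacked by Kf7.
Black has no legal moves → checkmate.

yes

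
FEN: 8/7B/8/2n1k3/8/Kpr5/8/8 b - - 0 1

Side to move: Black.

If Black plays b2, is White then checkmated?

no

After b2: white king on a3; in check: yes, from the black rook on c3.
White has 3 legal replies: Kb4, Kxb2, Ka2.
In check but a legal move exists → not checkmate.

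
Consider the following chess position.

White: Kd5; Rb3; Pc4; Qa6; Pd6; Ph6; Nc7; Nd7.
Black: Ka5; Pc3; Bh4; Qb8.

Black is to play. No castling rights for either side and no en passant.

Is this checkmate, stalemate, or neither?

Black to move; black king on a5.
In check: yes, from the white queen on a6.
King squares — a4: attacked by Qa6; b4: attacked by Rb3; b5: attacked by Rb3; a6: attacked by Nc7; b6: attacked by Rb3.
Legal moves for Black: none.
In check with no legal moves → checkmate.

checkmate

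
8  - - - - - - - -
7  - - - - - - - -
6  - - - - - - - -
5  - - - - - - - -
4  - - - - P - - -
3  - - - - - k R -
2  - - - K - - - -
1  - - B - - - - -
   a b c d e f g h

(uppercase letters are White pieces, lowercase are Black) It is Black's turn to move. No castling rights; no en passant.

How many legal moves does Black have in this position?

4

Black to move; king on f3.
In check: yes, from the white rook on g3.
Legal moves: Kf4, Kxe4, Kxg3, Kf2.
Count: 4.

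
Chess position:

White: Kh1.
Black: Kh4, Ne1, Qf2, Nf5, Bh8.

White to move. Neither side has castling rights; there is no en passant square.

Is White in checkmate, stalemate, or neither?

White to move; white king on h1.
In check: no.
King squares — g1: attacked by Qf2; g2: attacked by Ne1; h2: attacked by Qf2.
Legal moves for White: none.
Not in check and no legal moves → stalemate.

stalemate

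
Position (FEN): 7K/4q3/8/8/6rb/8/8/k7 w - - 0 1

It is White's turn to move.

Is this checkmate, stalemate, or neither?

White to move; white king on h8.
In check: no.
King squares — g7: attacked by Rg4; h7: attacked by Qe7; g8: attacked by Rg4.
Legal moves for White: none.
Not in check and no legal moves → stalemate.

stalemate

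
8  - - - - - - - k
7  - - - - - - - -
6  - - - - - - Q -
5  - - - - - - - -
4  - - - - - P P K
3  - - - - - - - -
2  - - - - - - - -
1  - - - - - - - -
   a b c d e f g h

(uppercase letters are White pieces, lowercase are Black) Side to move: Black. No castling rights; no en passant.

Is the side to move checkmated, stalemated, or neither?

Black to move; black king on h8.
In check: no.
King squares — g7: attacked by Qg6; h7: attacked by Qg6; g8: attacked by Qg6.
Legal moves for Black: none.
Not in check and no legal moves → stalemate.

stalemate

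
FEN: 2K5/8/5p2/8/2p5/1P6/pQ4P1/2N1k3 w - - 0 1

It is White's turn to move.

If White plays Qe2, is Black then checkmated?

After Qe2: black king on e1; in check: yes, from the white queen on e2.
King squares — d1: attacked by Qe2; f1: attacked by Qe2; d2: attacked by Qe2; e2: attacked by Nc1; f2: attacked by Qe2.
Black has no legal moves → checkmate.

yes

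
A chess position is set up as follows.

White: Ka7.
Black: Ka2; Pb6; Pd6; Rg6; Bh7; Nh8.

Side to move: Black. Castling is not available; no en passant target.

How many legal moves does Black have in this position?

19

Black to move; king on a2.
In check: no.
Legal moves: Nf7, Bg8, Rg8, Rg7+, Rh6, Rf6, Re6, Rg5, Rg4, Rg3, Rg2, Rg1, Kb3, Ka3, Kb2, Kb1, Ka1, d5, b5.
Count: 19.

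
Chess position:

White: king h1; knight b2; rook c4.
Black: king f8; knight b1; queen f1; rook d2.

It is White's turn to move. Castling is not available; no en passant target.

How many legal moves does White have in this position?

White to move; king on h1.
In check: yes, from the black queen on f1.
Legal moves: none.
Count: 0.

0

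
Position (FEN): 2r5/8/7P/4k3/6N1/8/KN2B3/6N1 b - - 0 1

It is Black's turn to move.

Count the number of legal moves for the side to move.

Black to move; king on e5.
In check: yes, from the white knight on g4.
Legal moves: Ke6, Kd6, Kf5, Kd5, Kf4, Ke4, Kd4.
Count: 7.

7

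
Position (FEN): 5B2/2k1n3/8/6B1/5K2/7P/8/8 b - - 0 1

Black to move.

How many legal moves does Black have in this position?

Black to move; king on c7.
In check: no.
Legal moves: Ng8, Nc8, Ng6+, Nc6, Nf5, Nd5+, Kd8, Kc8, Kb8, Kd7, Kb7, Kd6, Kc6, Kb6.
Count: 14.

14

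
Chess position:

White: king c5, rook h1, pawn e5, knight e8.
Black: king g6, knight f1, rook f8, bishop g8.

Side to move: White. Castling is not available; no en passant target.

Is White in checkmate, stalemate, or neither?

White to move; white king on c5.
In check: no.
Legal moves for White include: Ng7, Nc7, Nf6, Nd6, Kd6, Kc6, Kb6, Kb5, Kd4, Kb4, Rh8, Rh7, Rh6+, Rh5, Rh4, Rh3, Rh2, Rg1+, ... (list truncated; more exist).
White has legal moves and is not in check → neither.

neither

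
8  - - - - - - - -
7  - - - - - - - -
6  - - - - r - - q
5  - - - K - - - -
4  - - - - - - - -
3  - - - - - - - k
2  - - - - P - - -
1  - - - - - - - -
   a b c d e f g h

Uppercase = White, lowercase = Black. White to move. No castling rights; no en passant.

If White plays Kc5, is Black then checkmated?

no

After Kc5: black king on h3; in check: no.
Black is not in check, so this cannot be checkmate.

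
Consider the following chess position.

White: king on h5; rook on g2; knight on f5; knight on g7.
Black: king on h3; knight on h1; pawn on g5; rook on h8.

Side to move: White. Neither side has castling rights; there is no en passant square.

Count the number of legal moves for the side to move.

3

White to move; king on h5.
In check: yes, from the black rook on h8.
Legal moves: Kg6, Kxg5, Nh6.
Count: 3.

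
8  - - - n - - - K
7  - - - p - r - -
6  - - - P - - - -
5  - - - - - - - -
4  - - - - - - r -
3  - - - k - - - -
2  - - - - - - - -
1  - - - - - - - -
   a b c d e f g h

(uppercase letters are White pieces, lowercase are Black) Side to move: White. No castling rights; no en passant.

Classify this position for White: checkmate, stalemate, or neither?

White to move; white king on h8.
In check: no.
King squares — g7: attacked by Rg4; h7: attacked by Rf7; g8: attacked by Rg4.
Legal moves for White: none.
Not in check and no legal moves → stalemate.

stalemate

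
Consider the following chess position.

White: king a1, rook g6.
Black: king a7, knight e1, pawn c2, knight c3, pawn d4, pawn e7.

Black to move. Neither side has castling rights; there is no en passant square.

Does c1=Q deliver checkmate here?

yes

After c1=Q: white king on a1; in check: yes, from the black queen on c1.
King squares — b1: attacked by Qc1; a2: attacked by Nc3; b2: attacked by Qc1.
White has no legal moves → checkmate.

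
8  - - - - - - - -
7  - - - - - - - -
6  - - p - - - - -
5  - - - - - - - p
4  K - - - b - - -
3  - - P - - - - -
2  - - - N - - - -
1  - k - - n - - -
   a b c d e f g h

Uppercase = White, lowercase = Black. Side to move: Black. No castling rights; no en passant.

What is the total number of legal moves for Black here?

5

Black to move; king on b1.
In check: yes, from the white knight on d2.
Legal moves: Kc2, Kb2, Ka2, Kc1, Ka1.
Count: 5.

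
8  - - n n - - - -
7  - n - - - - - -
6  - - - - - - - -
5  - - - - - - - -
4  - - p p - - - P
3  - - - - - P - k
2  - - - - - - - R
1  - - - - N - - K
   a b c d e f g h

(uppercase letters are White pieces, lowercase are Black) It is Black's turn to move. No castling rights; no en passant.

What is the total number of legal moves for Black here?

1

Black to move; king on h3.
In check: yes, from the white rook on h2.
Legal moves: Kg3.
Count: 1.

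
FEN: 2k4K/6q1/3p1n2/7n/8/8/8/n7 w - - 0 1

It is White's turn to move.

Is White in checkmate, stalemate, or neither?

White to move; white king on h8.
In check: yes, from the black queen on g7.
King squares — g7: attacked by Nh5; h7: attacked by Nf6; g8: attacked by Nf6.
Legal moves for White: none.
In check with no legal moves → checkmate.

checkmate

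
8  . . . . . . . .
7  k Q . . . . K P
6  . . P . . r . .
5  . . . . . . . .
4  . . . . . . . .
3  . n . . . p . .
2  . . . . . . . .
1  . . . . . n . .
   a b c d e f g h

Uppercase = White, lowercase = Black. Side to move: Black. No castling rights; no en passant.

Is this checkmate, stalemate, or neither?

checkmate

Black to move; black king on a7.
In check: yes, from the white queen on b7.
King squares — a6: attacked by Qb7; b6: attacked by Qb7; b7: attacked by Pc6; a8: attacked by Qb7; b8: attacked by Qb7.
Legal moves for Black: none.
In check with no legal moves → checkmate.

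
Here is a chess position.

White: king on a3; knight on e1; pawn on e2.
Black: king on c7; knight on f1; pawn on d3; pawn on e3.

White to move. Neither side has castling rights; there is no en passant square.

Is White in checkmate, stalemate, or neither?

neither

White to move; white king on a3.
In check: no.
Legal moves for White: Kb4, Ka4, Kb3, Kb2, Ka2, Nf3, Nxd3, Ng2, Nc2, exd3.
White has 10 legal moves and is not in check → neither.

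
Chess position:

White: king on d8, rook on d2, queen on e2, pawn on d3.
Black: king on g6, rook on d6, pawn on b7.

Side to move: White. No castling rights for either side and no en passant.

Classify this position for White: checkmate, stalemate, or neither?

neither

White to move; white king on d8.
In check: yes, from the black rook on d6.
King squares — c7: available; d7: attacked by Rd6; e7: available; c8: available; e8: available.
Legal moves for White: Ke8, Kc8, Ke7, Kc7.
White is in check but has 4 legal moves → neither.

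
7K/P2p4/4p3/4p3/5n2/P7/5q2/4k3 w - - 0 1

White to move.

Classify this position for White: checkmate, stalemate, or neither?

neither

White to move; white king on h8.
In check: no.
Legal moves for White: Kg8, Kh7, Kg7, a8=Q, a8=R, a8=B, a8=N, a4.
White has 8 legal moves and is not in check → neither.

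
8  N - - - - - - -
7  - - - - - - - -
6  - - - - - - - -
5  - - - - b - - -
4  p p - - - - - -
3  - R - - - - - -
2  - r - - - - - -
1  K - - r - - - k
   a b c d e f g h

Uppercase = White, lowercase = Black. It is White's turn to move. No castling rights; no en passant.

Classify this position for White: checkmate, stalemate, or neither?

White to move; white king on a1.
In check: yes, from the black rook on d1.
King squares — b1: attacked by Rd1; a2: attacked by Rb2; b2: attacked by Be5.
Legal moves for White: none.
In check with no legal moves → checkmate.

checkmate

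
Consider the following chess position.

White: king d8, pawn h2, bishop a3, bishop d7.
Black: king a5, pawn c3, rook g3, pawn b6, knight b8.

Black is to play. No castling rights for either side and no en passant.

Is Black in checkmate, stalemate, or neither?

neither

Black to move; black king on a5.
In check: no.
Legal moves for Black: Nxd7, Nc6+, Na6, Ka6, Rg8+, Rg7, Rg6, Rg5, Rg4, Rh3, Rf3, Re3, Rd3, Rg2, Rg1, b5, c2.
Black has 17 legal moves and is not in check → neither.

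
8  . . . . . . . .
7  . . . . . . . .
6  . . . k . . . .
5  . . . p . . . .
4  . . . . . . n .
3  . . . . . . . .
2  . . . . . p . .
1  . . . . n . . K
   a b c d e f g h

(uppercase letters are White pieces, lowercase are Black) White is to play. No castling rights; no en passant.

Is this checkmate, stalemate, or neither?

stalemate

White to move; white king on h1.
In check: no.
King squares — g1: attacked by Pf2; g2: attacked by Ne1; h2: attacked by Ng4.
Legal moves for White: none.
Not in check and no legal moves → stalemate.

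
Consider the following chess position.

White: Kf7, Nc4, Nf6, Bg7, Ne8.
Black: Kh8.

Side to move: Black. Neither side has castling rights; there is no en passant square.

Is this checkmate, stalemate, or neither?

checkmate

Black to move; black king on h8.
In check: yes, from the white bishop on g7.
King squares — g7: attacked by Kf7; h7: attacked by Nf6; g8: attacked by Nf6.
Legal moves for Black: none.
In check with no legal moves → checkmate.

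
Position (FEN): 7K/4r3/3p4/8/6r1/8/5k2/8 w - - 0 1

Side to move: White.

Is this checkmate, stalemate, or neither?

stalemate

White to move; white king on h8.
In check: no.
King squares — g7: attacked by Rg4; h7: attacked by Re7; g8: attacked by Rg4.
Legal moves for White: none.
Not in check and no legal moves → stalemate.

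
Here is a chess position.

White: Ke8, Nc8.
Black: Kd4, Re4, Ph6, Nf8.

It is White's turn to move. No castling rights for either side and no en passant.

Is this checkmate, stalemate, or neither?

neither

White to move; white king on e8.
In check: yes, from the black rook on e4.
King squares — d7: attacked by Nf8; e7: attacked by Re4; f7: available; d8: available; f8: available.
Legal moves for White: Kxf8, Kd8, Kf7, Ne7.
White is in check but has 4 legal moves → neither.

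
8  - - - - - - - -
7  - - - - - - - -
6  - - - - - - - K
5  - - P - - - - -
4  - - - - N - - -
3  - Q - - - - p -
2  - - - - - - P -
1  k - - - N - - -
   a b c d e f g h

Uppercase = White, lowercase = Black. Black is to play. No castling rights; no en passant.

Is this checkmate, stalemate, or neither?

Black to move; black king on a1.
In check: no.
King squares — b1: attacked by Qb3; a2: attacked by Qb3; b2: attacked by Qb3.
Legal moves for Black: none.
Not in check and no legal moves → stalemate.

stalemate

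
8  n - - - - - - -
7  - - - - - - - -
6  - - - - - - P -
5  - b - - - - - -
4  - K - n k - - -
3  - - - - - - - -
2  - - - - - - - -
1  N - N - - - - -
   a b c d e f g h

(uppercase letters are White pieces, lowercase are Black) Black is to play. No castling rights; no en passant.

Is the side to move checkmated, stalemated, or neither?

neither

Black to move; black king on e4.
In check: no.
Legal moves for Black include: Nc7, Nb6, Be8, Bd7, Bc6, Ba6, Bc4, Ba4, Bd3, Be2, Bf1, Kf5, Ke5, Kd5, Kf4, Kf3, Ke3, Ne6, ... (list truncated; more exist).
Black has legal moves and is not in check → neither.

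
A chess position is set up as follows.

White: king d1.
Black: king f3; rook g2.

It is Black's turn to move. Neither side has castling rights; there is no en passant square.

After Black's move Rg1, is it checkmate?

After Rg1: white king on d1; in check: yes, from the black rook on g1.
White has 2 legal replies: Kd2, Kc2.
In check but a legal move exists → not checkmate.

no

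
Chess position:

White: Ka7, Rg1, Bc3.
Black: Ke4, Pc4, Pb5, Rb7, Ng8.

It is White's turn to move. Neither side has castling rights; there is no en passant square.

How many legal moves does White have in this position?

3

White to move; king on a7.
In check: yes, from the black rook on b7.
Legal moves: Ka8, Kxb7, Ka6.
Count: 3.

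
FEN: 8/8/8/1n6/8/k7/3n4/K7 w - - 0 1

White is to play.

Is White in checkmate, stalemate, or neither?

stalemate

White to move; white king on a1.
In check: no.
King squares — b1: attacked by Nd2; a2: attacked by Ka3; b2: attacked by Ka3.
Legal moves for White: none.
Not in check and no legal moves → stalemate.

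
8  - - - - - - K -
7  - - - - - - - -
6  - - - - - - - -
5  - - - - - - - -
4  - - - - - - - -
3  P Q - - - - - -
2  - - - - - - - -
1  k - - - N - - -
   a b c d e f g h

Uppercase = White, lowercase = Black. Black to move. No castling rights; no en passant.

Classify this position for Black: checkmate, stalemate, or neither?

stalemate

Black to move; black king on a1.
In check: no.
King squares — b1: attacked by Qb3; a2: attacked by Qb3; b2: attacked by Qb3.
Legal moves for Black: none.
Not in check and no legal moves → stalemate.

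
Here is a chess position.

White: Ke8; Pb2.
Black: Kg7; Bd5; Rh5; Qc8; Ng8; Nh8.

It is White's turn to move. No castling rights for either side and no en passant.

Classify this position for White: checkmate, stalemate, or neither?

checkmate

White to move; white king on e8.
In check: yes, from the black queen on c8.
King squares — d7: attacked by Qc8; e7: attacked by Ng8; f7: attacked by Bd5; d8: attacked by Qc8; f8: attacked by Kg7.
Legal moves for White: none.
In check with no legal moves → checkmate.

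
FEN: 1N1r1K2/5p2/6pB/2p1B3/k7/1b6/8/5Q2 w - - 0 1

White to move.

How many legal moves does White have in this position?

White to move; king on f8.
In check: yes, from the black rook on d8.
Legal moves: Kg7, Ke7.
Count: 2.

2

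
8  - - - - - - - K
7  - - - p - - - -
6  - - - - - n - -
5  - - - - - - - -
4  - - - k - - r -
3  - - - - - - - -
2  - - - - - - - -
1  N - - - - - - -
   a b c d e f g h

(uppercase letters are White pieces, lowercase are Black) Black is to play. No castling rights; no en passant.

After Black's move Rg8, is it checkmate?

yes

After Rg8: white king on h8; in check: yes, from the black rook on g8.
King squares — g7: attacked by Rg8; h7: attacked by Nf6; g8: attacked by Nf6.
White has no legal moves → checkmate.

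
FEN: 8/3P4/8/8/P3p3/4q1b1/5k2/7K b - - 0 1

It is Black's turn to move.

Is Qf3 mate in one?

yes

After Qf3: white king on h1; in check: yes, from the black queen on f3.
King squares — g1: attacked by Kf2; g2: attacked by Kf2; h2: attacked by Bg3.
White has no legal moves → checkmate.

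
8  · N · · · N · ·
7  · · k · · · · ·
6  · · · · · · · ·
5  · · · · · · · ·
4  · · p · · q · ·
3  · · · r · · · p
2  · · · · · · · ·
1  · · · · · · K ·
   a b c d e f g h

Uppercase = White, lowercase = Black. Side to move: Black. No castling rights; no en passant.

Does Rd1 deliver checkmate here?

yes

After Rd1: white king on g1; in check: yes, from the black rook on d1.
King squares — f1: attacked by Rd1; h1: attacked by Rd1; f2: attacked by Qf4; g2: attacked by Ph3; h2: attacked by Qf4.
White has no legal moves → checkmate.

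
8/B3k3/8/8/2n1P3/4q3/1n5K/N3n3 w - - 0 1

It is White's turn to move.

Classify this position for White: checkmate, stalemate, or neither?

White to move; white king on h2.
In check: no.
Legal moves for White: Bb8, Bb6, Bc5+, Bd4, Bxe3, Kh1, Nb3, Nc2, e5.
White has 9 legal moves and is not in check → neither.

neither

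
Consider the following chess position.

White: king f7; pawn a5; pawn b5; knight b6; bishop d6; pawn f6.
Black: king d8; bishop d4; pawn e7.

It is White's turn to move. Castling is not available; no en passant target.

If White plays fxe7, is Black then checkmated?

After fxe7: black king on d8; in check: yes, from the white pawn on e7.
King squares — c7: attacked by Bd6; d7: attacked by Nb6; e7: attacked by Bd6; c8: attacked by Nb6; e8: attacked by Kf7.
Black has no legal moves → checkmate.

yes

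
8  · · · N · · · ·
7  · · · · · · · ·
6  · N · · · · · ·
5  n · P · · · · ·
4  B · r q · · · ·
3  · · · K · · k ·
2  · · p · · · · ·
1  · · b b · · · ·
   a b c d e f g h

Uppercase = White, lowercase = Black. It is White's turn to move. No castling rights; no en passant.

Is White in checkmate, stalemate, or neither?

checkmate

White to move; white king on d3.
In check: yes, from the black queen on d4.
King squares — c2: attacked by Bd1; d2: attacked by Bc1; e2: attacked by Bd1; c3: attacked by Rc4; e3: attacked by Bc1; c4: attacked by Qd4; d4: attacked by Rc4; e4: attacked by Qd4.
Legal moves for White: none.
In check with no legal moves → checkmate.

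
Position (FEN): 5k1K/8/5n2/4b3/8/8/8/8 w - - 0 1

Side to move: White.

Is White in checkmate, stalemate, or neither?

White to move; white king on h8.
In check: no.
King squares — g7: attacked by Kf8; h7: attacked by Nf6; g8: attacked by Nf6.
Legal moves for White: none.
Not in check and no legal moves → stalemate.

stalemate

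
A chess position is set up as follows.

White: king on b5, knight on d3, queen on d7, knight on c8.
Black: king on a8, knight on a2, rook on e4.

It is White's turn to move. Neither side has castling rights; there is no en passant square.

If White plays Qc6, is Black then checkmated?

After Qc6: black king on a8; in check: yes, from the white queen on c6.
Black has 1 legal reply: Kb8.
In check but a legal move exists → not checkmate.

no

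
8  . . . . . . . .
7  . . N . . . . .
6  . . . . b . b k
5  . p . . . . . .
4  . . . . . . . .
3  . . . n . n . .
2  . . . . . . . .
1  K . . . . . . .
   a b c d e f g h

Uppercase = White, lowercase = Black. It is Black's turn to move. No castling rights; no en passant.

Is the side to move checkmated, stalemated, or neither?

Black to move; black king on h6.
In check: no.
Legal moves for Black include: Kh7, Kg7, Kh5, Kg5, Be8, Bh7, Bgf7, Bh5, Bgf5, Be4, Bg8, Bc8, Bef7, Bd7, Bef5, Bd5, Bg4, Bc4, ... (list truncated; more exist).
Black has legal moves and is not in check → neither.

neither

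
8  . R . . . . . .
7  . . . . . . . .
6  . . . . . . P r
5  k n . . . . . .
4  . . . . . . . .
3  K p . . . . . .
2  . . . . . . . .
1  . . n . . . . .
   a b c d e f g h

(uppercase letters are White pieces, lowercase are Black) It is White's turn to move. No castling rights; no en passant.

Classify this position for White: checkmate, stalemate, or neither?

neither

White to move; white king on a3.
In check: yes, from the black knight on b5.
Legal moves for White: Kb2, Rxb5+.
White is in check but has 2 legal moves → neither.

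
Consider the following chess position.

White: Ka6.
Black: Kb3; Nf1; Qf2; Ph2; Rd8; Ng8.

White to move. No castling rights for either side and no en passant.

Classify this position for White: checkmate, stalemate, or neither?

White to move; white king on a6.
In check: no.
Legal moves for White: Kb7, Kb5, Ka5.
White has 3 legal moves and is not in check → neither.

neither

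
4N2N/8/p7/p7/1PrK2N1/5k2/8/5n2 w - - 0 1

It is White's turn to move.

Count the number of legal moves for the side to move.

4

White to move; king on d4.
In check: yes, from the black rook on c4.
Legal moves: Ke5, Kd5, Kxc4, Kd3.
Count: 4.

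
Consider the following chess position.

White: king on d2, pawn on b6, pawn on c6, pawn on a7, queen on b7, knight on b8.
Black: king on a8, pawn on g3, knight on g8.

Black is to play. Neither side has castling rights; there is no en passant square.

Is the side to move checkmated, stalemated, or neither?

checkmate

Black to move; black king on a8.
In check: yes, from the white queen on b7.
King squares — a7: attacked by Pb6; b7: attacked by Pc6; b8: attacked by Pa7.
Legal moves for Black: none.
In check with no legal moves → checkmate.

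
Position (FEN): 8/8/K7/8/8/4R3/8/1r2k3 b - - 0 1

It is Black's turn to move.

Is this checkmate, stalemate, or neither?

Black to move; black king on e1.
In check: yes, from the white rook on e3.
Legal moves for Black: Kf2, Kd2, Kf1, Kd1.
Black is in check but has 4 legal moves → neither.

neither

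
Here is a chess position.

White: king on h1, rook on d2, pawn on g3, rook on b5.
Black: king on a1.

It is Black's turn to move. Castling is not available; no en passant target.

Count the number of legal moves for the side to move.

Black to move; king on a1.
In check: no.
Legal moves: none.
Count: 0.

0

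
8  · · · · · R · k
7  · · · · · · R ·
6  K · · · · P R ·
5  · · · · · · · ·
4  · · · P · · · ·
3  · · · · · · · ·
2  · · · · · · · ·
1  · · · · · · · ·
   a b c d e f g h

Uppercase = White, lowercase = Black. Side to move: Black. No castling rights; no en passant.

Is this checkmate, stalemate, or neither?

checkmate

Black to move; black king on h8.
In check: yes, from the white rook on f8.
King squares — g7: attacked by Pf6; h7: attacked by Rg7; g8: attacked by Rg7.
Legal moves for Black: none.
In check with no legal moves → checkmate.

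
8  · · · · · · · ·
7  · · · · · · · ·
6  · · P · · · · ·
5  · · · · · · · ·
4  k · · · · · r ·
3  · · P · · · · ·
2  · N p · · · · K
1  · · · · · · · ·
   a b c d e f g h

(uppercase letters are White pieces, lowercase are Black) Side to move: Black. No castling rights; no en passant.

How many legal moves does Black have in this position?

Black to move; king on a4.
In check: yes, from the white knight on b2.
Legal moves: Kb5, Ka5, Kb3, Ka3.
Count: 4.

4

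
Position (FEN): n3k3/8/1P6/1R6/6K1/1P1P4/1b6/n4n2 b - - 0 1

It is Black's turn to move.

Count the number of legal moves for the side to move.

Black to move; king on e8.
In check: no.
Legal moves: Kf8, Kd8, Kf7, Ke7, Kd7, Nc7, Nxb6, Bh8, Bg7, Bf6, Be5, Bd4, Bc3, Ba3, Bc1, Ng3, Ne3+, Nh2+, Nd2, Nxb3, Nc2.
Count: 21.

21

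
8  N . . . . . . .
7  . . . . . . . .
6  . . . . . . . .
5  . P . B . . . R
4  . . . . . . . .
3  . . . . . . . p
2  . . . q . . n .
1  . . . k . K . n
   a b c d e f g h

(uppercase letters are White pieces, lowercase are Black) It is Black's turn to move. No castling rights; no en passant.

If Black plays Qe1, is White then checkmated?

After Qe1: white king on f1; in check: yes, from the black queen on e1.
King squares — e1: attacked by Kd1; g1: attacked by Qe1; e2: attacked by Kd1; f2: attacked by Qe1; g2: attacked by Ph3.
White has no legal moves → checkmate.

yes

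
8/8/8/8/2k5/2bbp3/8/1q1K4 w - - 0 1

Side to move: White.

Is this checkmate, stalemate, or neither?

White to move; white king on d1.
In check: yes, from the black queen on b1.
King squares — c1: attacked by Qb1; e1: attacked by Qb1; c2: attacked by Qb1; d2: attacked by Bc3; e2: attacked by Bd3.
Legal moves for White: none.
In check with no legal moves → checkmate.

checkmate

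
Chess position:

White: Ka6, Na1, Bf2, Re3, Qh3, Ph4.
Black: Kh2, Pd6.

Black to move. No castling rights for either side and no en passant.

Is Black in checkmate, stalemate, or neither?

Black to move; black king on h2.
In check: yes, from the white queen on h3.
King squares — g1: attacked by Bf2; h1: attacked by Qh3; g2: attacked by Qh3; g3: attacked by Bf2; h3: attacked by Re3.
Legal moves for Black: none.
In check with no legal moves → checkmate.

checkmate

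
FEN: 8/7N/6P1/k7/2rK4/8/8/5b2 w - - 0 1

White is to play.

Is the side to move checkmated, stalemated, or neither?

White to move; white king on d4.
In check: yes, from the black rook on c4.
Legal moves for White: Ke5, Kd5, Ke3.
White is in check but has 3 legal moves → neither.

neither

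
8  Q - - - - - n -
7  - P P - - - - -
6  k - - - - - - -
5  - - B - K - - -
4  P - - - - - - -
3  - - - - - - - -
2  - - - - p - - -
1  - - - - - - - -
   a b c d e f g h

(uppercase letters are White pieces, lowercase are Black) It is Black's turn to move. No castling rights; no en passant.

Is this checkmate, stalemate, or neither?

Black to move; black king on a6.
In check: yes, from the white queen on a8.
King squares — a5: attacked by Qa8; b5: attacked by Pa4; b6: attacked by Bc5; a7: attacked by Bc5; b7: attacked by Qa8.
Legal moves for Black: none.
In check with no legal moves → checkmate.

checkmate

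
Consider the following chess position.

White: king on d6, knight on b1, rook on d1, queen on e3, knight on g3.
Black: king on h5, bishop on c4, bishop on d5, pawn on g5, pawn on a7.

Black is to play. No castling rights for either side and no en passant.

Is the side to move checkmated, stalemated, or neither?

neither

Black to move; black king on h5.
In check: yes, from the white knight on g3.
Legal moves for Black: Kh6, Kg6, Kh4, Kg4.
Black is in check but has 4 legal moves → neither.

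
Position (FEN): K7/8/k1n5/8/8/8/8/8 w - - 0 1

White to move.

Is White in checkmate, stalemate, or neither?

White to move; white king on a8.
In check: no.
King squares — a7: attacked by Ka6; b7: attacked by Ka6; b8: attacked by Nc6.
Legal moves for White: none.
Not in check and no legal moves → stalemate.

stalemate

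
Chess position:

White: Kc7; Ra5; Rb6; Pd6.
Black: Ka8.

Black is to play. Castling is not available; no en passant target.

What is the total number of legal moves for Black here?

Black to move; king on a8.
In check: yes, from the white rook on a5.
Legal moves: none.
Count: 0.

0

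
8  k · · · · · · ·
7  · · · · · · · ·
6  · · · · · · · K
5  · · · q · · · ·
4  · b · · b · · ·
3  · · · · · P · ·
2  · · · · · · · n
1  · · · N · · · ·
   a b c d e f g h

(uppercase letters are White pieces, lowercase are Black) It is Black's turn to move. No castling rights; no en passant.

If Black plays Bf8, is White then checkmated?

After Bf8: white king on h6; in check: yes, from the black bishop on f8.
King squares — g5: attacked by Qd5; h5: attacked by Qd5; g6: attacked by Be4; g7: attacked by Bf8; h7: attacked by Be4.
White has no legal moves → checkmate.

yes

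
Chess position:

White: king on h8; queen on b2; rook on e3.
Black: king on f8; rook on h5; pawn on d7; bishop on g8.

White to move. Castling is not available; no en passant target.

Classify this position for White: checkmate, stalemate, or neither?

White to move; white king on h8.
In check: yes, from the black rook on h5.
King squares — g7: attacked by Kf8; h7: attacked by Rh5; g8: attacked by Kf8.
Legal moves for White: none.
In check with no legal moves → checkmate.

checkmate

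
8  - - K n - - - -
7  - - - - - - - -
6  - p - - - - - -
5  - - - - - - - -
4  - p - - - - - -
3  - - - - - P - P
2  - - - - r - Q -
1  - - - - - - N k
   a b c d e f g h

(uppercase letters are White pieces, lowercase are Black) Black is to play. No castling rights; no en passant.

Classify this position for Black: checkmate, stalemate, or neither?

neither

Black to move; black king on h1.
In check: yes, from the white queen on g2.
Legal moves for Black: Kxg2, Rxg2.
Black is in check but has 2 legal moves → neither.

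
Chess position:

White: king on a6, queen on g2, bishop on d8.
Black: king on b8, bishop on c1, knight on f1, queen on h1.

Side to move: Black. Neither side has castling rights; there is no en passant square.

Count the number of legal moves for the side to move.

21

Black to move; king on b8.
In check: no.
Legal moves: Kc8, Qh8, Qh7, Qh6+, Qh5, Qh4, Qh3, Qh2, Qxg2, Qg1, Ng3, Ne3, Nh2, Nd2, Bh6, Bg5, Bf4, Be3, Ba3, Bd2, Bb2.
Count: 21.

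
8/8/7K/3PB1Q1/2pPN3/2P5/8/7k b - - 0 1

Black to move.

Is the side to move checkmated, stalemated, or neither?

stalemate

Black to move; black king on h1.
In check: no.
King squares — g1: attacked by Qg5; g2: attacked by Qg5; h2: attacked by Be5.
Legal moves for Black: none.
Not in check and no legal moves → stalemate.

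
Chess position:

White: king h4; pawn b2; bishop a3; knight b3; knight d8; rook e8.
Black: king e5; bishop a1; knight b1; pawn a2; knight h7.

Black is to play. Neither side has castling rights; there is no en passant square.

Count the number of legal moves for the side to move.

4

Black to move; king on e5.
In check: yes, from the white rook on e8.
Legal moves: Kf6, Kf5, Kd5, Kf4.
Count: 4.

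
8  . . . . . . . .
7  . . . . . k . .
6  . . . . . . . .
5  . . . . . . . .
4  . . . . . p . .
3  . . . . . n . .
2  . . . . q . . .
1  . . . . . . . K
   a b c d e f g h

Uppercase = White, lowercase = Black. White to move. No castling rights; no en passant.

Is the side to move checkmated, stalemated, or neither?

White to move; white king on h1.
In check: no.
King squares — g1: attacked by Nf3; g2: attacked by Qe2; h2: attacked by Qe2.
Legal moves for White: none.
Not in check and no legal moves → stalemate.

stalemate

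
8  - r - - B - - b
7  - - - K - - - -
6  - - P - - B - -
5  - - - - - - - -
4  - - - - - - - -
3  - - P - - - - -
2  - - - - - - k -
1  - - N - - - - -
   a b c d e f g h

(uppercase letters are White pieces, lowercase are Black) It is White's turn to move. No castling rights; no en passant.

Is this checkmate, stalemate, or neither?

White to move; white king on d7.
In check: no.
Legal moves for White include: Bf7, Bg6, Bh5, Ke7, Kc7, Ke6, Kd6, Bxh8, Bd8, Bg7, Be7, Bg5, Be5, Bh4, Bd4, Nd3, Nb3, Ne2, ... (list truncated; more exist).
White has legal moves and is not in check → neither.

neither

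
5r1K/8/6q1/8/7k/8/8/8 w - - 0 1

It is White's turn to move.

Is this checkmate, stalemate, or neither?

checkmate

White to move; white king on h8.
In check: yes, from the black rook on f8.
King squares — g7: attacked by Qg6; h7: attacked by Qg6; g8: attacked by Qg6.
Legal moves for White: none.
In check with no legal moves → checkmate.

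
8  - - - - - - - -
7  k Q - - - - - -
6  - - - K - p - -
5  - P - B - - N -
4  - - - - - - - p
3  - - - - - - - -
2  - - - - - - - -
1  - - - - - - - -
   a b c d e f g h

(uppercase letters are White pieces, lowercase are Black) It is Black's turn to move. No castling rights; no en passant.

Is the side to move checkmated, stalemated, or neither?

checkmate

Black to move; black king on a7.
In check: yes, from the white queen on b7.
King squares — a6: attacked by Pb5; b6: attacked by Qb7; b7: attacked by Bd5; a8: attacked by Qb7; b8: attacked by Qb7.
Legal moves for Black: none.
In check with no legal moves → checkmate.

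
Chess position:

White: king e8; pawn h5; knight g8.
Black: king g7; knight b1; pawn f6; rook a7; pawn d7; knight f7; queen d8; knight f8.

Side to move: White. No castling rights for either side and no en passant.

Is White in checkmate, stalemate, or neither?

White to move; white king on e8.
In check: yes, from the black queen on d8.
King squares — d7: attacked by Ra7; e7: attacked by Qd8; f7: attacked by Kg7; d8: attacked by Nf7; f8: attacked by Kg7.
Legal moves for White: none.
In check with no legal moves → checkmate.

checkmate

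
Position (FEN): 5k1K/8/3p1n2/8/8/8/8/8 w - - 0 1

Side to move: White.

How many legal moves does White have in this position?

White to move; king on h8.
In check: no.
Legal moves: none.
Count: 0.

0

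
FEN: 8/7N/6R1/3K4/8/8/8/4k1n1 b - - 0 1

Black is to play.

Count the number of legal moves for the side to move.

8

Black to move; king on e1.
In check: no.
Legal moves: Nh3, Nf3, Ne2, Kf2, Ke2, Kd2, Kf1, Kd1.
Count: 8.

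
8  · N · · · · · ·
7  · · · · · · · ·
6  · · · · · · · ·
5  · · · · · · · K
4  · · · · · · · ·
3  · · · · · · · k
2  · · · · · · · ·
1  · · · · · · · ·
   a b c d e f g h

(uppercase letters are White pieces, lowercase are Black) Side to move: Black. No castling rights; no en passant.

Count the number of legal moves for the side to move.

3

Black to move; king on h3.
In check: no.
Legal moves: Kg3, Kh2, Kg2.
Count: 3.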